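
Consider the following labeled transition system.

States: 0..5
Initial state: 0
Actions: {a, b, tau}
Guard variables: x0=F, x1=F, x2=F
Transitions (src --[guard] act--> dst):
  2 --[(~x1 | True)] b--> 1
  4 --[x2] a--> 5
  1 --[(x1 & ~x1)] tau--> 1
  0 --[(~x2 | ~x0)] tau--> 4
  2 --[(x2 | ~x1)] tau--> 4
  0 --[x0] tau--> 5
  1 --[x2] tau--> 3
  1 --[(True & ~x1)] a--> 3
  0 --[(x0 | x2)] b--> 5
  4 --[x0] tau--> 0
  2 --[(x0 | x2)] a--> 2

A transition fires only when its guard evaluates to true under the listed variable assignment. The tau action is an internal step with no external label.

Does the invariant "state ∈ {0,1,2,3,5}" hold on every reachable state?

Inv-set: {0,1,2,3,5}
Reach set: {0,4}
  0: ok
  4: VIOLATES
counterexample path to 4: tau

Answer: INVARIANT VIOLATED at state 4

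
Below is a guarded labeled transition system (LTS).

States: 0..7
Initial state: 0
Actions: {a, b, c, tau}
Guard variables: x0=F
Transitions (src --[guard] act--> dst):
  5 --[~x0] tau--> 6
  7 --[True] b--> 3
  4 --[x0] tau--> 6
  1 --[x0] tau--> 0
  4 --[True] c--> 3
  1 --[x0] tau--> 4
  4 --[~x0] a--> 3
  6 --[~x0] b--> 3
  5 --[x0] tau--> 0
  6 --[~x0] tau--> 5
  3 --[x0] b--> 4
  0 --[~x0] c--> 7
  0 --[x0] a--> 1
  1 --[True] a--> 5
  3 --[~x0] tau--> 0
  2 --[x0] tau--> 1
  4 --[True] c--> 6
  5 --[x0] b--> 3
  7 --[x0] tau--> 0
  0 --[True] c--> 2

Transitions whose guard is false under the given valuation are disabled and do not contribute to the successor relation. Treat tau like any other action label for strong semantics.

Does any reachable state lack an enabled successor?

Answer: DEADLOCK at state 2

Analysis:
Reach set: {0,2,3,7}
  0: c→2  c→7  [deg 2]
  2: ∅  [deadlock]
  3: tau→0  [deg 1]
  7: b→3  [deg 1]
Path to 2: c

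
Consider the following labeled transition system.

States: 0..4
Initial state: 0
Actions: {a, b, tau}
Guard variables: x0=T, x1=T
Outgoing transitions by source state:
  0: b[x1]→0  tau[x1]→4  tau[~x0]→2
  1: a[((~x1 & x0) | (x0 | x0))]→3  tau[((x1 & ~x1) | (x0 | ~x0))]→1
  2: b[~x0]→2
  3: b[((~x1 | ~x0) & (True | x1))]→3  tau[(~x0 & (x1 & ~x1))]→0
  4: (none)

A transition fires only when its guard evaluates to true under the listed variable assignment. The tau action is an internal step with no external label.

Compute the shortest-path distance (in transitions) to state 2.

Answer: UNREACHABLE

Working:
BFS to 2:
  Layer 0: {0}
  Layer 1: {4}
2 never appears.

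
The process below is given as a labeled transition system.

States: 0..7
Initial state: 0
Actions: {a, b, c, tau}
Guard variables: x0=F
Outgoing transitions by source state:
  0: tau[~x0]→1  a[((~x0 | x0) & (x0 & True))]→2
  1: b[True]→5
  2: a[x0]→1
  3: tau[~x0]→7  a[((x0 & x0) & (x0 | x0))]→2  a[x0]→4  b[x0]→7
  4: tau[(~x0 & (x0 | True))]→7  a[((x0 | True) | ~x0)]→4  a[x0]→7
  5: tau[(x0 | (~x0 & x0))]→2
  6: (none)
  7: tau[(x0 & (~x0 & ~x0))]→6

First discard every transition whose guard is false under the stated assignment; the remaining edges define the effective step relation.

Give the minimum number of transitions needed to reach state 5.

Answer: 2

Working:
Layered search for 5:
  depth 0: {0}
  depth 1: {1}
  depth 2: {5}
5 enters at depth 2; path tau·b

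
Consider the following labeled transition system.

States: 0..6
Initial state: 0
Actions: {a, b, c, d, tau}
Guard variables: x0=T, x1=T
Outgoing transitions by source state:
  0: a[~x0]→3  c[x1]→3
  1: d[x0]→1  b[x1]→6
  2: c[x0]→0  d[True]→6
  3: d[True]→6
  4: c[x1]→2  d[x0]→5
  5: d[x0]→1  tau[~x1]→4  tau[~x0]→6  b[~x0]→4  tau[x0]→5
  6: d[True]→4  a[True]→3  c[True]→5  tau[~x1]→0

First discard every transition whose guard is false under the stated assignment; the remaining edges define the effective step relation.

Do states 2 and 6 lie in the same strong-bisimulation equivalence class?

Answer: NOT BISIMILAR

Working:
Compute ~ classes (split until stable):
  round 0: {{0,1,2,3,4,5,6}}
  round 1: {{0},{1},{2,4},{3},{5},{6}}
  round 2: {{0},{1},{2},{3},{4},{5},{6}}
7 equivalence class(es) (converged in 3)
[2]={2}  [6]={6}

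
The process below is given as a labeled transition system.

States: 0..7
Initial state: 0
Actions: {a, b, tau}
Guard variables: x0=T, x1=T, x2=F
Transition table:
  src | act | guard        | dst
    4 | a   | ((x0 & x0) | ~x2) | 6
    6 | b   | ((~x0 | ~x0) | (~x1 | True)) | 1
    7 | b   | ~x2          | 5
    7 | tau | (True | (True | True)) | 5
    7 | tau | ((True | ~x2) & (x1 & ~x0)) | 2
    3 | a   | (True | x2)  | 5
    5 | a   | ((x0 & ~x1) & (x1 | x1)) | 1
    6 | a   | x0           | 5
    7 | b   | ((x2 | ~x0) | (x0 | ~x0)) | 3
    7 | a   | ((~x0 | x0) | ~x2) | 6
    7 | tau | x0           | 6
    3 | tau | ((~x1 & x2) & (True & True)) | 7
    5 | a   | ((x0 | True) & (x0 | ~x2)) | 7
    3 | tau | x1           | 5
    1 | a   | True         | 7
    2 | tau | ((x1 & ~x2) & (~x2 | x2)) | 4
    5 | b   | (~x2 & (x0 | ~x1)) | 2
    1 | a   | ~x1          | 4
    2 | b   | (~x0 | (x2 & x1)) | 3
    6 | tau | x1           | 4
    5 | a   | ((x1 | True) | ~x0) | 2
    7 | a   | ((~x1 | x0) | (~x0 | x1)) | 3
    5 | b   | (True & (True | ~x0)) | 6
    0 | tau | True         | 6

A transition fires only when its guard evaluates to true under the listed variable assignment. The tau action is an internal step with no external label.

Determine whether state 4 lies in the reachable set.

Answer: REACHABLE

Trace:
After dropping false guards: 19 live edges.
Layer 0: {0}
Layer 1: {6}  total {0,6}
Layer 2: {1,4,5}  total {0,1,4,5,6}
Layer 3: {2,7}  total {0,1,2,4,5,6,7}
Layer 4: {3}  total {0,1,2,3,4,5,6,7}
Reach set: {0,1,2,3,4,5,6,7}
trace reaching 4: tau·tau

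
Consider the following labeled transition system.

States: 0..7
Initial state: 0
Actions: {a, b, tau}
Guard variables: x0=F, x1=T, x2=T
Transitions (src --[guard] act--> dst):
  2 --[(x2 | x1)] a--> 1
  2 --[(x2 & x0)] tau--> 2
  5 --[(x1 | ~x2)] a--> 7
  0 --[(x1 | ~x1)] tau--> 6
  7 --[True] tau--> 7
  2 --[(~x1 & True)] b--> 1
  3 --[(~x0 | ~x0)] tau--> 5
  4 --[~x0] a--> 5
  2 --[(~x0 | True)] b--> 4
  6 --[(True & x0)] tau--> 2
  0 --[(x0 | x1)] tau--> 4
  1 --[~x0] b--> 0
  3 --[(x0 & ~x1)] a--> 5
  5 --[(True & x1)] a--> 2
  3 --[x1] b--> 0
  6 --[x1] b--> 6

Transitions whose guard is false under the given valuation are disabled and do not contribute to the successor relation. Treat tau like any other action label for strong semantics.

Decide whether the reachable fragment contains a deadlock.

R = {0,1,2,4,5,6,7}
  0: tau→4  tau→6  [2 exit(s)]
  1: b→0  [1 exit(s)]
  2: a→1  b→4  [2 exit(s)]
  4: a→5  [1 exit(s)]
  5: a→2  a→7  [2 exit(s)]
  6: b→6  [1 exit(s)]
  7: tau→7  [1 exit(s)]

Answer: DEADLOCK-FREE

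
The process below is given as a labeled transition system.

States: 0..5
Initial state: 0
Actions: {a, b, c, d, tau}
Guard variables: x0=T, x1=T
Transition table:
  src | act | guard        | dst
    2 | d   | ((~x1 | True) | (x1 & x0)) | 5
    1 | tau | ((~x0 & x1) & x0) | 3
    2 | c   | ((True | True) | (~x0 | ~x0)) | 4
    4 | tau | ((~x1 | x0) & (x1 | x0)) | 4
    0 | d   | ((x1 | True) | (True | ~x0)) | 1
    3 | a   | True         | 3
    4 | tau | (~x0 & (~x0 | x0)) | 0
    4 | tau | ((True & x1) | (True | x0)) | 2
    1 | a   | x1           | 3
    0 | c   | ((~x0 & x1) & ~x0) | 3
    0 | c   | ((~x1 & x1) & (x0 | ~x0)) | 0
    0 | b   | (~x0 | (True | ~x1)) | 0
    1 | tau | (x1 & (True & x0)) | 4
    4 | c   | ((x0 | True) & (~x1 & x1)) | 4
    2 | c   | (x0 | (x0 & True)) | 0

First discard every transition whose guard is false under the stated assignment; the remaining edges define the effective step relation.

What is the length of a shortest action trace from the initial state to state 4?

Breadth-first toward 4:
  L0 = {0}
  L1 = {1}
  L2 = {3,4}
depth(4)=2, e.g. d·tau

Answer: 2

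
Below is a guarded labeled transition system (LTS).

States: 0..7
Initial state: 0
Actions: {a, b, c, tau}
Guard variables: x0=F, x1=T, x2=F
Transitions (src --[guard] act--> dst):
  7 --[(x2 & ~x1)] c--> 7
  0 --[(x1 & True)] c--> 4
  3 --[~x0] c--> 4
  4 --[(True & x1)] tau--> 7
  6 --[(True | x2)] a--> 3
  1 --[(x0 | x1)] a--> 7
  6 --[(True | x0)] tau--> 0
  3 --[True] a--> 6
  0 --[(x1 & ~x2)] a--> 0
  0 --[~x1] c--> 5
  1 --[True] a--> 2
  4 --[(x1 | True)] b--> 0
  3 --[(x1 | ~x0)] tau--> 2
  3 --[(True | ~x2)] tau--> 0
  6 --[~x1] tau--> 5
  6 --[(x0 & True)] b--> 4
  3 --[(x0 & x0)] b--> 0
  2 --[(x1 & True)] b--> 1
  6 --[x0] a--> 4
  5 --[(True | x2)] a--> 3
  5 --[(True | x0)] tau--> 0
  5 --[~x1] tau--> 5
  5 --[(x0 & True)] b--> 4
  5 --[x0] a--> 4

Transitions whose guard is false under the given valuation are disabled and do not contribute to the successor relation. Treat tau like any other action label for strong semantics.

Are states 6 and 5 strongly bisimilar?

Bisimulation quotient by refinement:
  round 0: {{0,1,2,3,4,5,6,7}}
  round 1: {{0},{1},{2},{3},{4},{5,6},{7}}
Fixed point at round 2; 7 class(es).
6∈{5,6}, 5∈{5,6}

Answer: BISIMILAR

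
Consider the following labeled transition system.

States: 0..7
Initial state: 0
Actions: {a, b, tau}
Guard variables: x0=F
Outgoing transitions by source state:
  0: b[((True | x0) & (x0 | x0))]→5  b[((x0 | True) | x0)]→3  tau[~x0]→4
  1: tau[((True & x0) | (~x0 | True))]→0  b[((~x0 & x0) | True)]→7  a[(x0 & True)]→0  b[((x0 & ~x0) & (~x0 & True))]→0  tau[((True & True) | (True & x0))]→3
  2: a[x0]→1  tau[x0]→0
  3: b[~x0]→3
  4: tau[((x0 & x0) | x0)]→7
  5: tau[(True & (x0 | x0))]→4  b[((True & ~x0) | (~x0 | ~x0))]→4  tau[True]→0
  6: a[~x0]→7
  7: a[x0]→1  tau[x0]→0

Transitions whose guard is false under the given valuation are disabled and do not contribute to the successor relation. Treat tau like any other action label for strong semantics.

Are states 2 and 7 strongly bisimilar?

Answer: BISIMILAR

Working:
Bisimulation quotient by refinement:
  π0 = {{0,1,2,3,4,5,6,7}}
  π1 = {{0,1,5},{2,4,7},{3},{6}}
  π2 = {{0},{1},{2,4,7},{3},{5},{6}}
6 equivalence class(es) (converged in 3)
[2]={2,4,7}  [7]={2,4,7}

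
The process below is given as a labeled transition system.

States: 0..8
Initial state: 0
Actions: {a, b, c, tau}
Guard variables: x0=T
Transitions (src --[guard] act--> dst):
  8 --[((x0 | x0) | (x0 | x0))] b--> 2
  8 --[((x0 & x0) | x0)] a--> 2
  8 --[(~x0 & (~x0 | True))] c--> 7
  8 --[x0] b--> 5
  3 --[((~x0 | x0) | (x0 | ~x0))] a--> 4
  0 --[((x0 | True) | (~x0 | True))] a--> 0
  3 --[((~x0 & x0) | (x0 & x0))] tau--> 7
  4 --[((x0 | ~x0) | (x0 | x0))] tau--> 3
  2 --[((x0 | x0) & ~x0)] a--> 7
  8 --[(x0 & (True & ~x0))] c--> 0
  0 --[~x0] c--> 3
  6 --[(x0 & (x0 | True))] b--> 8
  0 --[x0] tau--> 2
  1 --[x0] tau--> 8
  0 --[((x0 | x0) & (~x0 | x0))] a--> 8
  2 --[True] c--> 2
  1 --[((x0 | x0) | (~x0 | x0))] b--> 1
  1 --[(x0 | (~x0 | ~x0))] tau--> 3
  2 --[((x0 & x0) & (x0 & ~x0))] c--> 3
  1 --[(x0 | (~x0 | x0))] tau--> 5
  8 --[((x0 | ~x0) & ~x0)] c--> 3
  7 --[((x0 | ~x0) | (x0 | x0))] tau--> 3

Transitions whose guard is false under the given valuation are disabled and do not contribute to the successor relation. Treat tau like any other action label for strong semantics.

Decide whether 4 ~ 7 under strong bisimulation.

Compute ~ classes (split until stable):
  π0 = {{0,1,2,3,4,5,6,7,8}}
  π1 = {{0,3},{1},{2},{4,7},{5},{6},{8}}
  π2 = {{0},{1},{2},{3},{4,7},{5},{6},{8}}
8 equivalence class(es) (converged in 3)
class of 4: {4,7}; class of 7: {4,7}

Answer: BISIMILAR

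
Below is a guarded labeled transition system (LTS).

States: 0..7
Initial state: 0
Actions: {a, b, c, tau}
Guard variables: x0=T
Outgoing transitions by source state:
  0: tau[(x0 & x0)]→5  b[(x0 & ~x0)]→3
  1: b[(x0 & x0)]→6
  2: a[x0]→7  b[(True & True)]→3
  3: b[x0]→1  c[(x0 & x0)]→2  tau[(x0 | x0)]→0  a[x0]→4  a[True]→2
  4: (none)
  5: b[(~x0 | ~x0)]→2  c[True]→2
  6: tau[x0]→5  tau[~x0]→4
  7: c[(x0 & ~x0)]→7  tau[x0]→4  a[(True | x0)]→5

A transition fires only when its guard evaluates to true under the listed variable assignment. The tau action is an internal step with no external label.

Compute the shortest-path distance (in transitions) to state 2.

Layered search for 2:
  L0 = {0}
  L1 = {5}
  L2 = {2}
first hit 2 at d=2 via tau·c

Answer: 2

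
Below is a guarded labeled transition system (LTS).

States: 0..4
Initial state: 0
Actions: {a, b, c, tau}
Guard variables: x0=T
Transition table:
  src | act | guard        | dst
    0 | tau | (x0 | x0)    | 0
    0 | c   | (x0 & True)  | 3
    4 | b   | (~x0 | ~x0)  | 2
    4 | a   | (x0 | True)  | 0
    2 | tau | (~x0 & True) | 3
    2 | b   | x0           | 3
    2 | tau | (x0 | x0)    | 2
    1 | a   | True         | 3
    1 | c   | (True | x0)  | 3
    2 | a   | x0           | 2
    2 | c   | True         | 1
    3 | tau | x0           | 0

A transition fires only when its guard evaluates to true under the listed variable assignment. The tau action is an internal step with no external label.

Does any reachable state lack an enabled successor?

Answer: DEADLOCK-FREE

Trace:
R = {0,3}
  0: c→3  tau→0  [2 exit(s)]
  3: tau→0  [1 exit(s)]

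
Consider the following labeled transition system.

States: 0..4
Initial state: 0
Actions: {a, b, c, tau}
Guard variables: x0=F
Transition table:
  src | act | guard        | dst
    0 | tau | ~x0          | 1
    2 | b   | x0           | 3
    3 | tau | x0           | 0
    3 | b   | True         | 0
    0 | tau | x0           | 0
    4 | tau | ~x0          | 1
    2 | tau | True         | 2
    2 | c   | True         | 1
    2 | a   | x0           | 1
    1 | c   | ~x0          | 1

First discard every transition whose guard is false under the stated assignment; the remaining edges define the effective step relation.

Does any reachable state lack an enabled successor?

Answer: DEADLOCK-FREE

Trace:
R = {0,1}
  0: tau→1  [1 exit(s)]
  1: c→1  [1 exit(s)]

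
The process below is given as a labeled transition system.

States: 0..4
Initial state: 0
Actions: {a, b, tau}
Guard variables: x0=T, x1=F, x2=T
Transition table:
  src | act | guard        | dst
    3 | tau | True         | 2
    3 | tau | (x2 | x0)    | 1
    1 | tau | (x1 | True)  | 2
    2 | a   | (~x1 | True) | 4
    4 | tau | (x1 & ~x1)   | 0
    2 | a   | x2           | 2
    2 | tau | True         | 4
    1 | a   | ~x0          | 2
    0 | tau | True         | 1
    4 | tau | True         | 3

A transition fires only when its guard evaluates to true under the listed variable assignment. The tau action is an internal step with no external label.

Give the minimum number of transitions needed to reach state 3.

Answer: 4

Analysis:
BFS to 3:
  depth 0: {0}
  depth 1: {1}
  depth 2: {2}
  depth 3: {4}
  depth 4: {3}
depth(3)=4, e.g. tau·tau·a·tau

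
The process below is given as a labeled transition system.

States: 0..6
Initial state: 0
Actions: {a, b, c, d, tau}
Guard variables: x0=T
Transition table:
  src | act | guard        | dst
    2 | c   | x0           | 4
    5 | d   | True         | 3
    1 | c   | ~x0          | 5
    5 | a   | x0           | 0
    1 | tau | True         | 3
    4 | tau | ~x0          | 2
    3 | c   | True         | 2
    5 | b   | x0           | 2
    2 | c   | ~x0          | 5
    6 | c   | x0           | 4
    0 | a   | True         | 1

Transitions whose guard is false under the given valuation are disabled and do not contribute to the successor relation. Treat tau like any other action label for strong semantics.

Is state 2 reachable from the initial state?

Answer: REACHABLE

Trace:
After dropping false guards: 8 live edges.
L0 = {0}
L1 = {1}  now seen {0,1}
L2 = {3}  now seen {0,1,3}
L3 = {2}  now seen {0,1,2,3}
L4 = {4}  now seen {0,1,2,3,4}
Reach set: {0,1,2,3,4}
trace reaching 2: a·tau·c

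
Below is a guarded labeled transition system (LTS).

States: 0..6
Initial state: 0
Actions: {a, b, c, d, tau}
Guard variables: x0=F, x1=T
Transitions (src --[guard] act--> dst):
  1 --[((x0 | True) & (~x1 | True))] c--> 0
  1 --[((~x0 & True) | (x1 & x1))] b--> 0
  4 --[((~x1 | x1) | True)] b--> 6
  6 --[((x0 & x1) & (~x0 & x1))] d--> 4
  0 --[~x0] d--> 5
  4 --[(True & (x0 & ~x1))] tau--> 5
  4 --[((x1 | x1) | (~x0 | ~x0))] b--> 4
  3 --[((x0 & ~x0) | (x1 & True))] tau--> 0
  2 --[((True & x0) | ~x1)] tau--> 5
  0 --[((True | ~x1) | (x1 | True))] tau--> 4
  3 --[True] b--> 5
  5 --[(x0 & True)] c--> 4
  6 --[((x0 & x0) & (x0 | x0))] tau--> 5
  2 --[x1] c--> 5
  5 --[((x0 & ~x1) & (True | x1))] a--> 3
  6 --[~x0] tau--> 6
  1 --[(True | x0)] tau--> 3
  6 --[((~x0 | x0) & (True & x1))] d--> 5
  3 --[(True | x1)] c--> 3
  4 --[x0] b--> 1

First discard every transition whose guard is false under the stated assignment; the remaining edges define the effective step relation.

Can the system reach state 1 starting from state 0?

After dropping false guards: 13 live edges.
Layer 0: {0}
Layer 1: {4,5}  cumulative {0,4,5}
Layer 2: {6}  cumulative {0,4,5,6}
Reachable = {0,4,5,6}

Answer: UNREACHABLE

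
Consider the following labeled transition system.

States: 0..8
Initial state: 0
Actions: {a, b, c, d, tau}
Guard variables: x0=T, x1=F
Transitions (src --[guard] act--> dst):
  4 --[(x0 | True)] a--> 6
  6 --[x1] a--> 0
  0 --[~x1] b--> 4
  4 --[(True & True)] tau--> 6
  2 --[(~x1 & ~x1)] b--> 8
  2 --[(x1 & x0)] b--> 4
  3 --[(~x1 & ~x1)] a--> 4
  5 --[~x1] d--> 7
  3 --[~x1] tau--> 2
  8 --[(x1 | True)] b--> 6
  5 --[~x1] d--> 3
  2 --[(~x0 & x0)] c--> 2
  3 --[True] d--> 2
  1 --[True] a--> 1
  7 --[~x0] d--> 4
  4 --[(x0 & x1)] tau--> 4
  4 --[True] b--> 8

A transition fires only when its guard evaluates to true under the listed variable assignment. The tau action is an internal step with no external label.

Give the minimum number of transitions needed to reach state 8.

Answer: 2

Analysis:
Layered search for 8:
  Layer 0: {0}
  Layer 1: {4}
  Layer 2: {6,8}
depth(8)=2, e.g. b·b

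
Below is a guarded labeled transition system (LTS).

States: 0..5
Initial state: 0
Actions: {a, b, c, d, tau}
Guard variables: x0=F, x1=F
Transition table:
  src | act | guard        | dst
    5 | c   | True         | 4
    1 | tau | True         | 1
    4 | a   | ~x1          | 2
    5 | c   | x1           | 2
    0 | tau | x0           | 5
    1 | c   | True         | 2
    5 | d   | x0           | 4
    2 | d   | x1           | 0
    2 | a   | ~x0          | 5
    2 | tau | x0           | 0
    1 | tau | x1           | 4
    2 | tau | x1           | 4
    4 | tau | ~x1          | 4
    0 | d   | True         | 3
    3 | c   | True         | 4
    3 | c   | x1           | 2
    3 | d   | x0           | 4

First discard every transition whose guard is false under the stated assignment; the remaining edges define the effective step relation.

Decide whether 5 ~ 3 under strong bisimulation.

Answer: BISIMILAR

Analysis:
Refine partition for ~:
  π0 = {{0,1,2,3,4,5}}
  π1 = {{0},{1},{2},{3,5},{4}}
Fixed point at round 2; 5 class(es).
5∈{3,5}, 3∈{3,5}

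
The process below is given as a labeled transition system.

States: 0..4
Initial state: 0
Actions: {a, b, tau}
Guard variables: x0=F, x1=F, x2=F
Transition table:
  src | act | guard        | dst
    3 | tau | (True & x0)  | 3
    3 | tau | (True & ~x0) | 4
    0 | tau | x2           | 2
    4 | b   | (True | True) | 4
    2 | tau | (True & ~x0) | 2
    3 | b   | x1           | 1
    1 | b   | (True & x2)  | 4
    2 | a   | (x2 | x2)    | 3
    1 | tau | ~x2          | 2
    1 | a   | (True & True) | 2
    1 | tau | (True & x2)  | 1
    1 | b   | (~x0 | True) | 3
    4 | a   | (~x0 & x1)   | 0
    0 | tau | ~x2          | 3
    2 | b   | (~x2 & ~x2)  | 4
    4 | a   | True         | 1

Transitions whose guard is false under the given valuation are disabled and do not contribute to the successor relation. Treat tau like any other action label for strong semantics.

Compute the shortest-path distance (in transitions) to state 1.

Breadth-first toward 1:
  L0 = {0}
  L1 = {3}
  L2 = {4}
  L3 = {1}
depth(1)=3, e.g. tau·tau·a

Answer: 3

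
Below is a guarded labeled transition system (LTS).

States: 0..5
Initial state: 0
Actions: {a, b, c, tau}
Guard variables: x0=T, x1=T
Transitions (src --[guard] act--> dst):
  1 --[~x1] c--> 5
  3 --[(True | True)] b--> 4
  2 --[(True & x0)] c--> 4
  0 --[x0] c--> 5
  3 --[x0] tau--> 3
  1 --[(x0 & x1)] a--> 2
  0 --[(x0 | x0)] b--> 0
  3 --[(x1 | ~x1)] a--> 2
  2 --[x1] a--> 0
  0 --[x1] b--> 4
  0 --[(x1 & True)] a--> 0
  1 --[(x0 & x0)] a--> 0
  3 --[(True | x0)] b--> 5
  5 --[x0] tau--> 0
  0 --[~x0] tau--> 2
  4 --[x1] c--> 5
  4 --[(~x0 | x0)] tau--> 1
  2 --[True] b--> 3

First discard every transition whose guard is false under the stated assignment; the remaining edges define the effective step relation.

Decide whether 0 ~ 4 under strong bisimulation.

Answer: NOT BISIMILAR

Analysis:
Compute ~ classes (split until stable):
  P[0] = {{0,1,2,3,4,5}}
  P[1] = {{0,2},{1},{3},{4},{5}}
  P[2] = {{0},{1},{2},{3},{4},{5}}
Fixed point at round 3; 6 class(es).
[0]={0}  [4]={4}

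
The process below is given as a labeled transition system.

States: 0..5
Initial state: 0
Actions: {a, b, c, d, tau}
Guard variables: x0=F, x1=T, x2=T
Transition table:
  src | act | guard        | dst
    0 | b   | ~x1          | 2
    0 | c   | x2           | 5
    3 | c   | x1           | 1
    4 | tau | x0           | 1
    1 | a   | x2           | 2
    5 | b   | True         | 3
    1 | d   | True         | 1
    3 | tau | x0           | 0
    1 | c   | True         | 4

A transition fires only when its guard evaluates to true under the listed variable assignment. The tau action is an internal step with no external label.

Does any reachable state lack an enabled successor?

R = {0,1,2,3,4,5}
  0: c→5  [deg 1]
  1: a→2  c→4  d→1  [deg 3]
  2: ∅  [STUCK]
  3: c→1  [deg 1]
  4: ∅  [STUCK]
  5: b→3  [deg 1]
Path to 2: c·b·c·a

Answer: DEADLOCK at state 2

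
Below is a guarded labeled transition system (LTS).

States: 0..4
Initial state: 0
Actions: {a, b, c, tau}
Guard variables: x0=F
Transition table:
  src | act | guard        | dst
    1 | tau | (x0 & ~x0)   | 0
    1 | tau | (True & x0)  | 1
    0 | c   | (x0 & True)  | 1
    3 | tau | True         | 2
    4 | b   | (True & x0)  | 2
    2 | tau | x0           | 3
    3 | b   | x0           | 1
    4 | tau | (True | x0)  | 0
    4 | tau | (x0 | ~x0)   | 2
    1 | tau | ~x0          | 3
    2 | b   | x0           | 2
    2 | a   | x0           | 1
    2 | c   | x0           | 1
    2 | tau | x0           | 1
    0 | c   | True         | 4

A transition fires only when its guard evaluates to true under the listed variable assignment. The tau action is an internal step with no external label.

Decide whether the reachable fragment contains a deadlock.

Answer: DEADLOCK at state 2

Working:
Reachable = {0,2,4}
  0: c→4  [deg 1]
  2: ∅  [deadlock]
  4: tau→0  tau→2  [deg 2]
witness 2: c·tau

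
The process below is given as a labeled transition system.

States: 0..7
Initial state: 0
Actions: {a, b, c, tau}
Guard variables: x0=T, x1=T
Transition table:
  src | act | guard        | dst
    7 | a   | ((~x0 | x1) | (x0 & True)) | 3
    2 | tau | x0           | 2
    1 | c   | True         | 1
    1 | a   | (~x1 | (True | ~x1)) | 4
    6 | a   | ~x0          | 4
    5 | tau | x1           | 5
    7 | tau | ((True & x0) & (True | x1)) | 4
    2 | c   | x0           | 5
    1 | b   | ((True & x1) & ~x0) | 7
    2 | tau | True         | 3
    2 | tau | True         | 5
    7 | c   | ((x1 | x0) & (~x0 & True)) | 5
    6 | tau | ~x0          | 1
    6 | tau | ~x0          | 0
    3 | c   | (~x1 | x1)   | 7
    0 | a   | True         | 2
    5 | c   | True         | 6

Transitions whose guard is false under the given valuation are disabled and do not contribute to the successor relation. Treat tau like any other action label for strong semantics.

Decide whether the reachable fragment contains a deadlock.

Reachable = {0,2,3,4,5,6,7}
  0: a→2  [1 out]
  2: c→5  tau→2  tau→3  tau→5  [4 out]
  3: c→7  [1 out]
  4: ∅  [STUCK]
  5: c→6  tau→5  [2 out]
  6: ∅  [STUCK]
  7: a→3  tau→4  [2 out]
Path to 4: a·tau·c·tau

Answer: DEADLOCK at state 4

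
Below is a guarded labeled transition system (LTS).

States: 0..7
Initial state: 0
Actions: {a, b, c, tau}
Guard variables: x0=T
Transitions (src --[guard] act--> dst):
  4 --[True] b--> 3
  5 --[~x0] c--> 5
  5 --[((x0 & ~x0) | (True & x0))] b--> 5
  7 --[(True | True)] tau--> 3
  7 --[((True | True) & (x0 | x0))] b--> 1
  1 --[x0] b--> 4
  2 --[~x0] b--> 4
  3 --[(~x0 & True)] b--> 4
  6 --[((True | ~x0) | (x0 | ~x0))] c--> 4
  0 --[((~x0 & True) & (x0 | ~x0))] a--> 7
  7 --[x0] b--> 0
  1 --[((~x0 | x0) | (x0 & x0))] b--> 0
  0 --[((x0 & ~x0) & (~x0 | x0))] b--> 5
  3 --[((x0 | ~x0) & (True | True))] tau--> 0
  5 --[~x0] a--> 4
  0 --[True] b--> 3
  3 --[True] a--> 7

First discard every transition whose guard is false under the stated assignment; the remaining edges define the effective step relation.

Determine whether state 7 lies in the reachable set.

Answer: REACHABLE

Analysis:
After dropping false guards: 11 live edges.
depth 0: {0}
depth 1: {3}  total {0,3}
depth 2: {7}  total {0,3,7}
depth 3: {1}  total {0,1,3,7}
depth 4: {4}  total {0,1,3,4,7}
Reachable = {0,1,3,4,7}
trace reaching 7: b·a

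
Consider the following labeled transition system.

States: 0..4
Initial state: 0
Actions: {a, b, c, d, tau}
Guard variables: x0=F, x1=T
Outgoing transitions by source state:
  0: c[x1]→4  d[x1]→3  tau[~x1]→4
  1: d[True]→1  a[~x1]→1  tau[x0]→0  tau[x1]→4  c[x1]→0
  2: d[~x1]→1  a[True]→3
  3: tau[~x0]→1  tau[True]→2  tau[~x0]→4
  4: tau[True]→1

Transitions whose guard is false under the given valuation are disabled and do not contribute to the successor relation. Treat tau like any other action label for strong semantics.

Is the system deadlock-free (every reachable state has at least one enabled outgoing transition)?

Reachable = {0,1,2,3,4}
  0: c→4  d→3  [deg 2]
  1: c→0  d→1  tau→4  [deg 3]
  2: a→3  [deg 1]
  3: tau→1  tau→2  tau→4  [deg 3]
  4: tau→1  [deg 1]

Answer: DEADLOCK-FREE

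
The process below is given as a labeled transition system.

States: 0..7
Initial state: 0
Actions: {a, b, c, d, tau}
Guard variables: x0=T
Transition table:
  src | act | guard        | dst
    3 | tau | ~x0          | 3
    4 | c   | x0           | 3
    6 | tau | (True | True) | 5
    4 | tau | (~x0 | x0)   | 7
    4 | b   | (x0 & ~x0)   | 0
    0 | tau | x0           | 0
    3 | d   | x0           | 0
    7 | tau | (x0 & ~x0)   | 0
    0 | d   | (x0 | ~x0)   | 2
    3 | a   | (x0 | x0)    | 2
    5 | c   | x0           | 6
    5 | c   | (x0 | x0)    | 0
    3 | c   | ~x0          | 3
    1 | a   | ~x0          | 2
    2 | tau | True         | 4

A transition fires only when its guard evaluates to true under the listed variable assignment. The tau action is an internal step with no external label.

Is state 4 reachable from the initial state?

Answer: REACHABLE

Trace:
Guard filter leaves 10 enabled edge(s).
L0 = {0}
L1 = {2}  total {0,2}
L2 = {4}  total {0,2,4}
L3 = {3,7}  total {0,2,3,4,7}
Reachable = {0,2,3,4,7}
Path to 4: d·tau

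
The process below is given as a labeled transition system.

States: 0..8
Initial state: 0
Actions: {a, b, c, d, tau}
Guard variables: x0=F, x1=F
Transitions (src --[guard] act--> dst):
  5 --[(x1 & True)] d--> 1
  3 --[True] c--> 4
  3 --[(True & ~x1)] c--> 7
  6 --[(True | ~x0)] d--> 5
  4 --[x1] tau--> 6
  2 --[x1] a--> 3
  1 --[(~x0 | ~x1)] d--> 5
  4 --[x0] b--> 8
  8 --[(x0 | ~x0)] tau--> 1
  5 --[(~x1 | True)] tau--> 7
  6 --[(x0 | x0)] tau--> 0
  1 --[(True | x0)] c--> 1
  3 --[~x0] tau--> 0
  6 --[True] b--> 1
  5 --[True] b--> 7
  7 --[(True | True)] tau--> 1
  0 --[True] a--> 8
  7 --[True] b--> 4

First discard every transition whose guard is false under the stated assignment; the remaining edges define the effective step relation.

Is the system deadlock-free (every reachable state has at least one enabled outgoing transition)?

Reach set: {0,1,4,5,7,8}
  0: a→8  [1 out]
  1: c→1  d→5  [2 out]
  4: ∅  [no exit]
  5: b→7  tau→7  [2 out]
  7: b→4  tau→1  [2 out]
  8: tau→1  [1 out]
Path to 4: a·tau·d·tau·b

Answer: DEADLOCK at state 4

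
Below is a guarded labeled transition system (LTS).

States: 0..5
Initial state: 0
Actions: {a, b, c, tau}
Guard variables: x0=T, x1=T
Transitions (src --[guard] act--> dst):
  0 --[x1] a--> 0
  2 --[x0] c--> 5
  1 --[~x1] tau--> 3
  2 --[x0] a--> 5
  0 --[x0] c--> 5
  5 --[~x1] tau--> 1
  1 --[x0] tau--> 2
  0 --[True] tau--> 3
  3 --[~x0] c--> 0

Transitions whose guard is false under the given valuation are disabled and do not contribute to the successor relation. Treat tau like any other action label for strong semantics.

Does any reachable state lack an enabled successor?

Reachable = {0,3,5}
  0: a→0  c→5  tau→3  [3 exit(s)]
  3: ∅  [deadlock]
  5: ∅  [deadlock]
Path to 3: tau

Answer: DEADLOCK at state 3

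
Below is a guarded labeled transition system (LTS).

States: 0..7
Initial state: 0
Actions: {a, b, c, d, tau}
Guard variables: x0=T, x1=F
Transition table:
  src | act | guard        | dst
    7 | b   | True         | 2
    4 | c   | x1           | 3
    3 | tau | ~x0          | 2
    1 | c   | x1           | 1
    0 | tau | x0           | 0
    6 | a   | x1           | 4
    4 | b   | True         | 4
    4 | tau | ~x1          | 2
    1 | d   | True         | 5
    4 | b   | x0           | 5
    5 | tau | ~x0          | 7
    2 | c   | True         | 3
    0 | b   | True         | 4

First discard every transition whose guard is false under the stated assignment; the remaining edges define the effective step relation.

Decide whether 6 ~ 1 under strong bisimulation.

Answer: NOT BISIMILAR

Trace:
Bisimulation quotient by refinement:
  P[0] = {{0,1,2,3,4,5,6,7}}
  P[1] = {{0,4},{1},{2},{3,5,6},{7}}
  P[2] = {{0},{1},{2},{3,5,6},{4},{7}}
stable after 3 split(s): 6 block(s)
[6]={3,5,6}  [1]={1}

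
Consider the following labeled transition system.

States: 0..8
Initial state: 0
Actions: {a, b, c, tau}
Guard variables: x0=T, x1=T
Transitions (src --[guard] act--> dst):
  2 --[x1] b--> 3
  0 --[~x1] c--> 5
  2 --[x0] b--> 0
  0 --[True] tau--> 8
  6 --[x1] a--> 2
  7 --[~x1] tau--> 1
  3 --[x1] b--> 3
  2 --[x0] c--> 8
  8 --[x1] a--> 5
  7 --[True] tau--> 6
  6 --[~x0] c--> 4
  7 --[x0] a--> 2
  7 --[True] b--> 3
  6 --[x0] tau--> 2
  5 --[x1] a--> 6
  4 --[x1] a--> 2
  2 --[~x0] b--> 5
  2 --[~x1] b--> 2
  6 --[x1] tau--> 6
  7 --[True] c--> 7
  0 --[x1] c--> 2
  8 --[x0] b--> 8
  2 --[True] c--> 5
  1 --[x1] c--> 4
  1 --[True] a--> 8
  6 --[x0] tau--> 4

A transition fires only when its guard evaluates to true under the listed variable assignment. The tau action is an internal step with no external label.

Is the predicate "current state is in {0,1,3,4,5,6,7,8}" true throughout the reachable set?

Answer: INVARIANT VIOLATED at state 2

Trace:
Safe = {0,1,3,4,5,6,7,8}
Reach set: {0,2,3,4,5,6,8}
  0: safe
  2: outside
  3: safe
  4: safe
  5: safe
  6: safe
  8: safe
reach 2 via c — violates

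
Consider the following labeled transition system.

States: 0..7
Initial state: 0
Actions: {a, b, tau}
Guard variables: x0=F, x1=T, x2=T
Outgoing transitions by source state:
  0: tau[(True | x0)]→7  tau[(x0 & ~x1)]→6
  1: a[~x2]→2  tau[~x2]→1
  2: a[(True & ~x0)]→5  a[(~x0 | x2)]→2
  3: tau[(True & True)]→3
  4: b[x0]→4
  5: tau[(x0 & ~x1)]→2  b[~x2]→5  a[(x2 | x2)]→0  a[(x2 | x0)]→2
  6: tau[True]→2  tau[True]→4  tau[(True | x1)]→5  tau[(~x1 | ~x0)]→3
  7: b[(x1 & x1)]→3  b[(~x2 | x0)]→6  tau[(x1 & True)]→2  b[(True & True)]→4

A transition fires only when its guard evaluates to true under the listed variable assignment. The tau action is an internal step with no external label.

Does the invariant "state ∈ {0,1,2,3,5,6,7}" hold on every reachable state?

Inv-set: {0,1,2,3,5,6,7}
Reachable = {0,2,3,4,5,7}
  0: safe
  2: safe
  3: safe
  4: ✗ unsafe
  5: safe
  7: safe
witness against invariant: tau·b → 4

Answer: INVARIANT VIOLATED at state 4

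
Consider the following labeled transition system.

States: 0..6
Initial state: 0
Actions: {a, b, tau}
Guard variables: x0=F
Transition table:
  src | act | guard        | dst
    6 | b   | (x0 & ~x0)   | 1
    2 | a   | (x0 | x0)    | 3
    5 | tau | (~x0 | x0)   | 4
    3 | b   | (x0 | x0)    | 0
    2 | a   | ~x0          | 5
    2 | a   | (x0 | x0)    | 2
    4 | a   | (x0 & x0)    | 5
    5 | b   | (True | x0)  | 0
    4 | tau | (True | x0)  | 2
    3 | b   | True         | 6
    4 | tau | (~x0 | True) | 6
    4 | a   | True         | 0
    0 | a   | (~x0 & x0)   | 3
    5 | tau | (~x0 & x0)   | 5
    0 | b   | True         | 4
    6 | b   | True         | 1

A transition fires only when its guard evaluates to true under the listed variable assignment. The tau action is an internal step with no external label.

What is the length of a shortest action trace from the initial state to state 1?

Layered search for 1:
  Layer 0: {0}
  Layer 1: {4}
  Layer 2: {2,6}
  Layer 3: {1,5}
depth(1)=3, e.g. b·tau·b

Answer: 3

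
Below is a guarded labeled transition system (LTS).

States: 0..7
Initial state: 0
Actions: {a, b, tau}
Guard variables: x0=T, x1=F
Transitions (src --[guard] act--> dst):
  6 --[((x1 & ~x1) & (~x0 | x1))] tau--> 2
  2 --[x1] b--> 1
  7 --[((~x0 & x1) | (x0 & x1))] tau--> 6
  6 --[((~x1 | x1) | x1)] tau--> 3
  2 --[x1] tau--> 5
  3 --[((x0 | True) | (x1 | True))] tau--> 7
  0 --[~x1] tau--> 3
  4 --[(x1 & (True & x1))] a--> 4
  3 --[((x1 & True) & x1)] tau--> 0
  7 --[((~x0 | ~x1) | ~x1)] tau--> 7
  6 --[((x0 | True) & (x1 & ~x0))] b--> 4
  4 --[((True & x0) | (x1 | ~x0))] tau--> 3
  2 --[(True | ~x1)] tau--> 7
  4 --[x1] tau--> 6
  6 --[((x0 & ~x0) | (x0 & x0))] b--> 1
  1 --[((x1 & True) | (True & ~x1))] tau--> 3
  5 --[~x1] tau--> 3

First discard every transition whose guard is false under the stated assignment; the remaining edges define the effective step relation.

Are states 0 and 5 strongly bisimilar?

Compute ~ classes (split until stable):
  round 0: {{0,1,2,3,4,5,6,7}}
  round 1: {{0,1,2,3,4,5,7},{6}}
Fixed point at round 2; 2 class(es).
0∈{0,1,2,3,4,5,7}, 5∈{0,1,2,3,4,5,7}

Answer: BISIMILAR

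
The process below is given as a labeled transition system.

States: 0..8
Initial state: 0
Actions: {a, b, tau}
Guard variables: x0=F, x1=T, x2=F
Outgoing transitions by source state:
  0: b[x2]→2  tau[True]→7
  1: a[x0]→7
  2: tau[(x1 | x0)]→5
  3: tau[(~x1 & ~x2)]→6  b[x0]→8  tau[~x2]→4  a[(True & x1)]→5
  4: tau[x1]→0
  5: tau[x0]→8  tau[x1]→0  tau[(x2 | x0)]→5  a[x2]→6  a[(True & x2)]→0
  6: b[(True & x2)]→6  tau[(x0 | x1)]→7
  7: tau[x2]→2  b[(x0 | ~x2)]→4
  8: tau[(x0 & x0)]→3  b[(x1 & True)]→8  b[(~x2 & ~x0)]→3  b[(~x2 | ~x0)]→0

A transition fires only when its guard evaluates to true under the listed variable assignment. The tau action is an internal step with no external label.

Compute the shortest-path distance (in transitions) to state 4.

Answer: 2

Analysis:
Breadth-first toward 4:
  depth 0: {0}
  depth 1: {7}
  depth 2: {4}
depth(4)=2, e.g. tau·b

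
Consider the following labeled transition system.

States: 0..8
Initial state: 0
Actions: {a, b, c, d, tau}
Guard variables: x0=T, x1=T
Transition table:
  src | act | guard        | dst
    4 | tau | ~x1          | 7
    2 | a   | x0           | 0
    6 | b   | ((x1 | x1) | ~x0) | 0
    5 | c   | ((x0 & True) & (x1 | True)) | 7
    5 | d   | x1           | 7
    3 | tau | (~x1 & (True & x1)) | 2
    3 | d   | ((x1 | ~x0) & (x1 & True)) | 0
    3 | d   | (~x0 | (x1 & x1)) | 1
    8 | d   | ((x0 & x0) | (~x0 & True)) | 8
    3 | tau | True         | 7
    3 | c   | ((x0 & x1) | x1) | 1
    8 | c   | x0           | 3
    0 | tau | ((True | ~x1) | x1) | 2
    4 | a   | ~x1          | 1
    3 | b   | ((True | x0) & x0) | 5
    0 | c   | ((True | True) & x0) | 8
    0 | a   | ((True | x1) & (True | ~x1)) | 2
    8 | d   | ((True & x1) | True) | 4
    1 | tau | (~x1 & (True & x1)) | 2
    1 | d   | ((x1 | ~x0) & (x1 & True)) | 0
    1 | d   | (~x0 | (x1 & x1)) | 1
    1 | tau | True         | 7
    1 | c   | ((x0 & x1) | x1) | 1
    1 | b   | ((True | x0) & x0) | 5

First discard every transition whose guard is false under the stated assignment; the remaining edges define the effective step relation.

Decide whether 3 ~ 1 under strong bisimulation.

Answer: BISIMILAR

Analysis:
Compute ~ classes (split until stable):
  π0 = {{0,1,2,3,4,5,6,7,8}}
  π1 = {{0},{1,3},{2},{4,7},{5,8},{6}}
  π2 = {{0},{1,3},{2},{4,7},{5},{6},{8}}
7 equivalence class(es) (converged in 3)
3∈{1,3}, 1∈{1,3}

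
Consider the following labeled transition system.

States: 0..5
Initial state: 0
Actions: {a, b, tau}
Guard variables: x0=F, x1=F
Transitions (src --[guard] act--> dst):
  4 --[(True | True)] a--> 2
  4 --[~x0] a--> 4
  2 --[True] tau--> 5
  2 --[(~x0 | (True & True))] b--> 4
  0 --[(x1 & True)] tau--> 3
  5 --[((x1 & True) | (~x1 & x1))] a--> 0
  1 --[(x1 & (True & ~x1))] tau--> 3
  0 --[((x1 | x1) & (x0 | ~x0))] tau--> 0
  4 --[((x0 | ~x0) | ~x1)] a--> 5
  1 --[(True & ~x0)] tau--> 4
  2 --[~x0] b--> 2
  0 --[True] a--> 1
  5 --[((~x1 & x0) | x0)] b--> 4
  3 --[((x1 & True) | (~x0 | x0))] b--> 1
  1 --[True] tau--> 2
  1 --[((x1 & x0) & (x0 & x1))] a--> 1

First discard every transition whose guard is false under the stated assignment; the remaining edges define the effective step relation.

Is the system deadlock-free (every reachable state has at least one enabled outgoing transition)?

Answer: DEADLOCK at state 5

Analysis:
R = {0,1,2,4,5}
  0: a→1  [deg 1]
  1: tau→2  tau→4  [deg 2]
  2: b→2  b→4  tau→5  [deg 3]
  4: a→2  a→4  a→5  [deg 3]
  5: ∅  [no exit]
trace reaching 5: a·tau·tau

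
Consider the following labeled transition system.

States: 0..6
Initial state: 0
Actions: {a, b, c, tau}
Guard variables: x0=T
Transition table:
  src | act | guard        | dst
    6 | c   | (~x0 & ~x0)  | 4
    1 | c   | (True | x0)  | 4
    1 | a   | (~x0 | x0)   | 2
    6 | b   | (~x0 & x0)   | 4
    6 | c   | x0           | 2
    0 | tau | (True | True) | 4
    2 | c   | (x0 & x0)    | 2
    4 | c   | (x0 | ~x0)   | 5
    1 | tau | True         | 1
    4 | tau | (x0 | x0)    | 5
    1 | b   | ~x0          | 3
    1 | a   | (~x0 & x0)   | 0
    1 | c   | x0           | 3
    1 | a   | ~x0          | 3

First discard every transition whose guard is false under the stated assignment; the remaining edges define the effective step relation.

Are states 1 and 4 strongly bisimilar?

Compute ~ classes (split until stable):
  π0 = {{0,1,2,3,4,5,6}}
  π1 = {{0},{1},{2,6},{3,5},{4}}
Fixed point at round 2; 5 class(es).
class of 1: {1}; class of 4: {4}

Answer: NOT BISIMILAR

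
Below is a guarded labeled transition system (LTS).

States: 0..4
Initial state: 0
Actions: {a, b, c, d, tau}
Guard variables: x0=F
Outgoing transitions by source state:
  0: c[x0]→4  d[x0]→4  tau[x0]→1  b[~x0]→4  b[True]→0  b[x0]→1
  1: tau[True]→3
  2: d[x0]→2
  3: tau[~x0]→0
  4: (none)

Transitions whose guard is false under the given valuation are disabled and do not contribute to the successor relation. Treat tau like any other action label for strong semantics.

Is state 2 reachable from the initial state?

Guard filter leaves 4 enabled edge(s).
L0 = {0}
L1 = {4}  now seen {0,4}
Reachable = {0,4}

Answer: UNREACHABLE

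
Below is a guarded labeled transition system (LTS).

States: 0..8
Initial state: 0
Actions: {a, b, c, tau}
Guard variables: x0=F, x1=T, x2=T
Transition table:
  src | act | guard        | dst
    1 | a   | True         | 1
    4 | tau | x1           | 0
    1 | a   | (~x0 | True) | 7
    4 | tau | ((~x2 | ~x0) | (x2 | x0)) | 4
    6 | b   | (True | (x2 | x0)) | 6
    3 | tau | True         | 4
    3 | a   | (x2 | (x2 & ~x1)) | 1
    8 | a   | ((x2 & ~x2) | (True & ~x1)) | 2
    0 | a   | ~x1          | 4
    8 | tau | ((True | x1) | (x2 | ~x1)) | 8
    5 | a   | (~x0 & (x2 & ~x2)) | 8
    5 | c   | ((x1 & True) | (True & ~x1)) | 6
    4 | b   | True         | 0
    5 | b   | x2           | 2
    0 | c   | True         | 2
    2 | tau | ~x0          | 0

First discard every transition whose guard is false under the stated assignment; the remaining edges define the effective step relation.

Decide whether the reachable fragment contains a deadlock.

Reachable = {0,2}
  0: c→2  [1 out]
  2: tau→0  [1 out]

Answer: DEADLOCK-FREE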